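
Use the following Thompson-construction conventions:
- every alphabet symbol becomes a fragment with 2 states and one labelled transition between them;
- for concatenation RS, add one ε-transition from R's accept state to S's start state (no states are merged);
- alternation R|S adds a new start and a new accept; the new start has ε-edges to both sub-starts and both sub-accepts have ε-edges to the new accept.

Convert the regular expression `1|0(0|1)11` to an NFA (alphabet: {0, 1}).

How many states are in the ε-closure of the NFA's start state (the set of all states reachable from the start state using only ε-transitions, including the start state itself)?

Compute the ε-closure size of each fragment's start state recursively; a symbol fragment's start has no outgoing ε-edge, so its closure is just itself (size 1).
  0|1 : |ε-closure| = 1 + 1 + 1 = 3 (the new accept is not ε-reachable since no branch accepts ε)
  0(0|1)11 : |ε-closure| equals the left operand's closure size = 1 (its accept is not ε-reachable, so the closure stops there)
  1|0(0|1)11 : new start ε-reaches every alternative's start; none of them accept ε, so the new accept is not reached: |ε-closure| = 1 + 1 + 1 = 3

3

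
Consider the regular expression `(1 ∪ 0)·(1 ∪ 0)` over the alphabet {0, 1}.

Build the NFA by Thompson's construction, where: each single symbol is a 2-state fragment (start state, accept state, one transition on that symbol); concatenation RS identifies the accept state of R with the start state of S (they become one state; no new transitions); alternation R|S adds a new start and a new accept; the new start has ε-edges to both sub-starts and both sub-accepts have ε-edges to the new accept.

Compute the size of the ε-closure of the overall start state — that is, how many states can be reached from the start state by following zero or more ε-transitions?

Let C(F) = |ε-closure(F.start)| within fragment F, and note whether F accepts ε. Symbol fragments have C = 1 and do not accept ε. Then:
  1 ∪ 0 : new start ε-reaches every alternative's start; none of them accept ε, so the new accept is not reached: |closure| = 1 + 1 + 1 = 3
  1 ∪ 0 : |closure| = 1 + 1 + 1 = 3 (the new accept is not ε-reachable since no branch accepts ε)
  (1 ∪ 0)·(1 ∪ 0) : |closure| equals the left operand's closure size = 3 (its accept is not ε-reachable, so the closure stops there)

3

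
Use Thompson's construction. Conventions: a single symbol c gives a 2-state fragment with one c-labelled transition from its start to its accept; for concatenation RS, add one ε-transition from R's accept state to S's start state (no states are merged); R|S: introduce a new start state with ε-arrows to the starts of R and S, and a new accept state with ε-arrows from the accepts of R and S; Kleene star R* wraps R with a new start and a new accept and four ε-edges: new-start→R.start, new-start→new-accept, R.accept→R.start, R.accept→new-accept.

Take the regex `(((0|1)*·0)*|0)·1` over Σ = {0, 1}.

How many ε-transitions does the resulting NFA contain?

18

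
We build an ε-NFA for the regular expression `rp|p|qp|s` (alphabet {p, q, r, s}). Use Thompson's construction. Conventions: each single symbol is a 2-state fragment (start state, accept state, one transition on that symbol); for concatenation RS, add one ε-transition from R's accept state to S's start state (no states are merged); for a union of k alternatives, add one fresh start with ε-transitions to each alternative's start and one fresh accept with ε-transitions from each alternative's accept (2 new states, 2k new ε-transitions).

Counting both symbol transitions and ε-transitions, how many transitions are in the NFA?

16

Recursing over subexpressions:
Each of the 6 symbol leaves contributes 1 transition (1 symbol, 0 ε).
  rp → 3 transitions (2 symbol, 1 ε)
  qp → 3 transitions (2 symbol, 1 ε)
  rp|p|qp|s → 16 transitions (6 symbol, 10 ε)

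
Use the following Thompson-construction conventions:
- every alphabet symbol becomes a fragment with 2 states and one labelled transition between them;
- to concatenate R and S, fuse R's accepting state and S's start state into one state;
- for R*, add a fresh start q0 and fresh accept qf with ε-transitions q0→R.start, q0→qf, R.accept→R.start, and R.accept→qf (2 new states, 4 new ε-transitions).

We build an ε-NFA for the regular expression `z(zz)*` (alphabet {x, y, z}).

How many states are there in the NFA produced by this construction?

6

By structural recursion:
Each of the 3 symbol leaves contributes a 2-state fragment.
  zz = 3 states
  (zz)* = 5 states
  z(zz)* = 6 states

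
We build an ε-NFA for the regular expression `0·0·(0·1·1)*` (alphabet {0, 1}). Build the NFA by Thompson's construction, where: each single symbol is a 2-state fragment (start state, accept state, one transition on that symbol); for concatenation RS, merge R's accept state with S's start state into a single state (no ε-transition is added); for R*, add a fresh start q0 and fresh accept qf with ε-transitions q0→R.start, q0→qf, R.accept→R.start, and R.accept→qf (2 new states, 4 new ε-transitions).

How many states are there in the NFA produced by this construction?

By structural recursion:
Each of the 5 symbol leaves contributes a 2-state fragment.
  0·1·1 : 4 states
  (0·1·1)* : 6 states
  0·0·(0·1·1)* : 8 states

8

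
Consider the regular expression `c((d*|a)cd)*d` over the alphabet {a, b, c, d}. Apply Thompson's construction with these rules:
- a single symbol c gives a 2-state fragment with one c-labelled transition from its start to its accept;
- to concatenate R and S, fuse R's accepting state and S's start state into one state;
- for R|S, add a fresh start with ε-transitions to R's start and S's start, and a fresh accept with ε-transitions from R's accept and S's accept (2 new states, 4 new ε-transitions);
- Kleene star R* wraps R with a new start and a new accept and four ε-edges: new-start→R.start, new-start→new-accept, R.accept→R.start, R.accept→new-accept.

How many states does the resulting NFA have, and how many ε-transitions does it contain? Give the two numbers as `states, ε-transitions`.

14, 12

By structural recursion:
Each of the 6 symbol leaves contributes 2 states and 0 ε-transitions.
  d* — 4 states, 4 ε-transitions
  d*|a — 8 states, 8 ε-transitions
  (d*|a)cd — 10 states, 8 ε-transitions
  ((d*|a)cd)* — 12 states, 12 ε-transitions
  c((d*|a)cd)*d — 14 states, 12 ε-transitions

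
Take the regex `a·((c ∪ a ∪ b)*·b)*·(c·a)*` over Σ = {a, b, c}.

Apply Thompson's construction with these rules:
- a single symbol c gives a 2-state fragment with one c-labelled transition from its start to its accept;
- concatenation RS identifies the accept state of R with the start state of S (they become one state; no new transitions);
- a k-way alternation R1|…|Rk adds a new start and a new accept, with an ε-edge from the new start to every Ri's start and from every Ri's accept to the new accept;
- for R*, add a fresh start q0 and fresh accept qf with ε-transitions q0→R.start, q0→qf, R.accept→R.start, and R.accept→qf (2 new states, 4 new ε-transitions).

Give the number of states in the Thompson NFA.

18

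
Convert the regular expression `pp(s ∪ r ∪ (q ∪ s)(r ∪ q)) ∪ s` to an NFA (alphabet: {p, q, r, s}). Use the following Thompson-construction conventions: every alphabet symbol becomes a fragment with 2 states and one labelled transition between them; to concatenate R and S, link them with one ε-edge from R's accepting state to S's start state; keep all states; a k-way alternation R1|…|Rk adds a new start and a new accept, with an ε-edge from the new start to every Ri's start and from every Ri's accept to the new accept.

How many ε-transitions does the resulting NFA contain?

Building bottom-up:
Each of the 9 symbol leaves contributes 0 ε-transitions.
  q ∪ s — 4 ε-transitions
  r ∪ q — 4 ε-transitions
  (q ∪ s)(r ∪ q) — 9 ε-transitions
  s ∪ r ∪ (q ∪ s)(r ∪ q) — 15 ε-transitions
  pp(s ∪ r ∪ (q ∪ s)(r ∪ q)) — 17 ε-transitions
  pp(s ∪ r ∪ (q ∪ s)(r ∪ q)) ∪ s — 21 ε-transitions

21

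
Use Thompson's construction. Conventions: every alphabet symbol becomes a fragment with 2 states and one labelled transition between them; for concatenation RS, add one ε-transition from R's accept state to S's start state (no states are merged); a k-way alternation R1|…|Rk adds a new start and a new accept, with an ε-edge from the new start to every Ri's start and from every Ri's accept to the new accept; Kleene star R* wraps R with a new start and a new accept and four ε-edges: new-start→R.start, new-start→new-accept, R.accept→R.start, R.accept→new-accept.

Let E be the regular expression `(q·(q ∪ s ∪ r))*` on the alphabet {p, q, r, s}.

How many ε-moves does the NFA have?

11

Bottom-up over the parse tree:
Each of the 4 symbol leaves contributes 0 ε-transitions.
  q ∪ s ∪ r = 6 ε-transitions
  q·(q ∪ s ∪ r) = 7 ε-transitions
  (q·(q ∪ s ∪ r))* = 11 ε-transitions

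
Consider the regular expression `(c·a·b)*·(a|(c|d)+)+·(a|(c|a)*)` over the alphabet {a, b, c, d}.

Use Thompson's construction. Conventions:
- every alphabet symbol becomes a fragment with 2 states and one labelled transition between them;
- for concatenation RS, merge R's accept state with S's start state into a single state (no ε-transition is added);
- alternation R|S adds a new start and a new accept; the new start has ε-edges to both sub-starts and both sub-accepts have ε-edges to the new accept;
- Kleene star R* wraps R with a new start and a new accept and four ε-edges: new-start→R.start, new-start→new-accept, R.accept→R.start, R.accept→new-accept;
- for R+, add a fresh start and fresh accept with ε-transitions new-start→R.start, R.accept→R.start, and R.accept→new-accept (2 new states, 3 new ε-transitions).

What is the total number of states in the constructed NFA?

30

Building bottom-up:
Each of the 9 symbol leaves contributes a 2-state fragment.
  c·a·b : 4 states
  (c·a·b)* : 6 states
  c|d : 6 states
  (c|d)+ : 8 states
  a|(c|d)+ : 12 states
  (a|(c|d)+)+ : 14 states
  c|a : 6 states
  (c|a)* : 8 states
  a|(c|a)* : 12 states
  (c·a·b)*·(a|(c|d)+)+·(a|(c|a)*) : 30 states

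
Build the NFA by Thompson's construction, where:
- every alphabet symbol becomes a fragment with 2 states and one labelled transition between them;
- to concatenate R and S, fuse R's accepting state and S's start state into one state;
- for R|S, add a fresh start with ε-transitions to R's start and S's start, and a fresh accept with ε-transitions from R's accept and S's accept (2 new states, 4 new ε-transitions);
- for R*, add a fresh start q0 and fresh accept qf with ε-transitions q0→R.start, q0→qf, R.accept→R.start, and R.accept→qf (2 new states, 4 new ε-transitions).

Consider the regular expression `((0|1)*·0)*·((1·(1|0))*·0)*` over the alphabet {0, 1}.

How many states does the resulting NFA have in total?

22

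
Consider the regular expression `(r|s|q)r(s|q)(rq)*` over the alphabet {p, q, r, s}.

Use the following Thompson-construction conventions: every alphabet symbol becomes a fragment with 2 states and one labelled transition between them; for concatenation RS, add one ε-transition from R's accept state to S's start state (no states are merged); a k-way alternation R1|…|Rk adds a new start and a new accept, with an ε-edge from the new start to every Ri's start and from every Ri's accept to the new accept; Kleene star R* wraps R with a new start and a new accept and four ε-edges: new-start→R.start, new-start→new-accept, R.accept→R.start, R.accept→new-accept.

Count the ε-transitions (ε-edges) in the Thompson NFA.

Recursing over subexpressions:
Each of the 8 symbol leaves contributes 0 ε-transitions.
  r|s|q → 6 ε-transitions
  s|q → 4 ε-transitions
  rq → 1 ε-transition
  (rq)* → 5 ε-transitions
  (r|s|q)r(s|q)(rq)* → 18 ε-transitions

18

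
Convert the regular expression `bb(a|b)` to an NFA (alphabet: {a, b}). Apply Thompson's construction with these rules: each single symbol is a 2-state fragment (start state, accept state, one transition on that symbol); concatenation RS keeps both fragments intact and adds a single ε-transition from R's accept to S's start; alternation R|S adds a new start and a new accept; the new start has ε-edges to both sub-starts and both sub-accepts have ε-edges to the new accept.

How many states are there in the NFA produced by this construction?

Per subexpression:
Each of the 4 symbol leaves contributes a 2-state fragment.
  a|b → 6 states
  bb(a|b) → 10 states

10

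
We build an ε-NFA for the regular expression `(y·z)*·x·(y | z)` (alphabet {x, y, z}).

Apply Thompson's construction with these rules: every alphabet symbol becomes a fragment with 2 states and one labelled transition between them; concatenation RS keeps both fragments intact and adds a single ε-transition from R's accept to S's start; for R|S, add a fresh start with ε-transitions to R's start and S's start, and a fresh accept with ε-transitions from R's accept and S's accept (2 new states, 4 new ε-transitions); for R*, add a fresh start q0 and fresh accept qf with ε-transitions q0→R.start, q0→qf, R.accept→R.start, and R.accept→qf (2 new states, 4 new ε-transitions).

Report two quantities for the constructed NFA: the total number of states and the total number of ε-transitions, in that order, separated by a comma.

By structural recursion:
Each of the 5 symbol leaves contributes 2 states and 0 ε-transitions.
  y·z = 4 states, 1 ε-transition
  (y·z)* = 6 states, 5 ε-transitions
  y | z = 6 states, 4 ε-transitions
  (y·z)*·x·(y | z) = 14 states, 11 ε-transitions

14, 11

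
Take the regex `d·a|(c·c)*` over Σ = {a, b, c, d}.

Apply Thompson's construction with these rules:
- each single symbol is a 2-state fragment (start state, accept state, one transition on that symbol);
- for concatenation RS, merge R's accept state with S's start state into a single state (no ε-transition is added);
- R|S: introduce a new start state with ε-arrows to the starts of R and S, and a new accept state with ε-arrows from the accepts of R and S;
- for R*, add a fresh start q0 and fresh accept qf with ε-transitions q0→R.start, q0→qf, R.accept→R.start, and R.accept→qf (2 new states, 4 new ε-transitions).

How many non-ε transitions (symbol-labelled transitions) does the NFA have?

4

By structural recursion:
Each of the 4 symbol leaves contributes exactly 1 symbol transition.
  d·a = 2 symbol transitions
  c·c = 2 symbol transitions
  (c·c)* = 2 symbol transitions
  d·a|(c·c)* = 4 symbol transitions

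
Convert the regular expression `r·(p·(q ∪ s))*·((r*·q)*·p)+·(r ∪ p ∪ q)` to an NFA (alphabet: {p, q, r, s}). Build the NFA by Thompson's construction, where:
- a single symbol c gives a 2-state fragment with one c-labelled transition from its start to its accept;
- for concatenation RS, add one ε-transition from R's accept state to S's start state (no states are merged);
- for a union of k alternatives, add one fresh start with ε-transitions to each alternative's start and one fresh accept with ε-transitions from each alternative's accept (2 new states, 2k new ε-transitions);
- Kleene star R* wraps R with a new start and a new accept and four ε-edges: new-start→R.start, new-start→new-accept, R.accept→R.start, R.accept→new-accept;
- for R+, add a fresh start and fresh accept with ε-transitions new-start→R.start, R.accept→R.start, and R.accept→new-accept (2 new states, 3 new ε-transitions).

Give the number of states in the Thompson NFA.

32

By structural recursion:
Each of the 10 symbol leaves contributes a 2-state fragment.
  q ∪ s = 6 states
  p·(q ∪ s) = 8 states
  (p·(q ∪ s))* = 10 states
  r* = 4 states
  r*·q = 6 states
  (r*·q)* = 8 states
  (r*·q)*·p = 10 states
  ((r*·q)*·p)+ = 12 states
  r ∪ p ∪ q = 8 states
  r·(p·(q ∪ s))*·((r*·q)*·p)+·(r ∪ p ∪ q) = 32 states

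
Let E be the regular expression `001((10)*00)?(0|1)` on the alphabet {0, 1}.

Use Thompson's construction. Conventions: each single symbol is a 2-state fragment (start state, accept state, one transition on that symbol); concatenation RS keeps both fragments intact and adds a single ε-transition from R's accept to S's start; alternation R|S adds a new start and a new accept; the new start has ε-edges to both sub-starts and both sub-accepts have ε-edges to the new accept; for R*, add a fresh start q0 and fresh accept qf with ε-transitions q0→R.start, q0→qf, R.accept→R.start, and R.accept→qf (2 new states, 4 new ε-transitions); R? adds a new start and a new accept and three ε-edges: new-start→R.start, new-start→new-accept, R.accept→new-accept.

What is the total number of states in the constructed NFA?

Recursing over subexpressions:
Each of the 9 symbol leaves contributes a 2-state fragment.
  10 : 4 states
  (10)* : 6 states
  (10)*00 : 10 states
  ((10)*00)? : 12 states
  0|1 : 6 states
  001((10)*00)?(0|1) : 24 states

24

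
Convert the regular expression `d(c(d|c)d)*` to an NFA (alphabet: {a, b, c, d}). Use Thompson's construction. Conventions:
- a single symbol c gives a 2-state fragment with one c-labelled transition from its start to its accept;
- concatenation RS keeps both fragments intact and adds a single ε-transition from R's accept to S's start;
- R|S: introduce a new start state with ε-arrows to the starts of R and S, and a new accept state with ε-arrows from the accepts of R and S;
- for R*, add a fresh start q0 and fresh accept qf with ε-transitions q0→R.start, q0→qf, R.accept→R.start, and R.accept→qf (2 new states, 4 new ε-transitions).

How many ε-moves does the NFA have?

11

Bottom-up over the parse tree:
Each of the 5 symbol leaves contributes 0 ε-transitions.
  d|c = 4 ε-transitions
  c(d|c)d = 6 ε-transitions
  (c(d|c)d)* = 10 ε-transitions
  d(c(d|c)d)* = 11 ε-transitions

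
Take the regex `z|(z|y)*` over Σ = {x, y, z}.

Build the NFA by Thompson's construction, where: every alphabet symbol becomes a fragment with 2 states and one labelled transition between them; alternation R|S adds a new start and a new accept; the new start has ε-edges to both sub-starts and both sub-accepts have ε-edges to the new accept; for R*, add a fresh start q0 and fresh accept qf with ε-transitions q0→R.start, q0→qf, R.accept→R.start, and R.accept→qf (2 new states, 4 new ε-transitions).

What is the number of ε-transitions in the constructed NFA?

Recursing over subexpressions:
Each of the 3 symbol leaves contributes 0 ε-transitions.
  z|y — 4 ε-transitions
  (z|y)* — 8 ε-transitions
  z|(z|y)* — 12 ε-transitions

12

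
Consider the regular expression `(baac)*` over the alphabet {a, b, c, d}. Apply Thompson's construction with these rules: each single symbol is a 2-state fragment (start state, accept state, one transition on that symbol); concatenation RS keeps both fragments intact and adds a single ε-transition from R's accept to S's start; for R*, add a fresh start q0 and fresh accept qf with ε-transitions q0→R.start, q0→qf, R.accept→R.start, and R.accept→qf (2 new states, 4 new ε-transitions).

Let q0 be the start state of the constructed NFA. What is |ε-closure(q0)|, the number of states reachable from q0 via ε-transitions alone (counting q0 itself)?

3

Let C(F) = |ε-closure(F.start)| within fragment F, and note whether F accepts ε. Symbol fragments have C = 1 and do not accept ε. Then:
  baac → C equals the left operand's closure size = 1 (its accept is not ε-reachable, so the closure stops there)
  (baac)* → new start has ε-edges to the inner start and to the new accept, so C = 2 + 1 = 3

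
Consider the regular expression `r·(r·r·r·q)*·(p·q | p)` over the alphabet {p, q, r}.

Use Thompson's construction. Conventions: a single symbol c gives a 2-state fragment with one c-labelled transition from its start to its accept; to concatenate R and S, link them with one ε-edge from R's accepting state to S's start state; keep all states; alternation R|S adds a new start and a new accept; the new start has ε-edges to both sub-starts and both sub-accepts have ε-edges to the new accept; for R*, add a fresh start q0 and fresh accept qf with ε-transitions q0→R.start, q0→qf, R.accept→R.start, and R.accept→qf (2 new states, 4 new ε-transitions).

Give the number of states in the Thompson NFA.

Building bottom-up:
Each of the 8 symbol leaves contributes a 2-state fragment.
  r·r·r·q — 8 states
  (r·r·r·q)* — 10 states
  p·q — 4 states
  p·q | p — 8 states
  r·(r·r·r·q)*·(p·q | p) — 20 states

20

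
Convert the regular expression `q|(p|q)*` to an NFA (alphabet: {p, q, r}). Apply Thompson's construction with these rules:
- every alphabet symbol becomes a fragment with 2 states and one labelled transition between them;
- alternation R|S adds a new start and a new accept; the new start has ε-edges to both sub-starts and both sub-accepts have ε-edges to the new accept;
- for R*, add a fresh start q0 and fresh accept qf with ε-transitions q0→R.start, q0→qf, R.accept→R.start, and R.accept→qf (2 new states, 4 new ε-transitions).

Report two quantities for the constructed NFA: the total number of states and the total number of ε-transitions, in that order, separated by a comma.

12, 12

Bottom-up over the parse tree:
Each of the 3 symbol leaves contributes 2 states and 0 ε-transitions.
  p|q : 6 states, 4 ε-transitions
  (p|q)* : 8 states, 8 ε-transitions
  q|(p|q)* : 12 states, 12 ε-transitions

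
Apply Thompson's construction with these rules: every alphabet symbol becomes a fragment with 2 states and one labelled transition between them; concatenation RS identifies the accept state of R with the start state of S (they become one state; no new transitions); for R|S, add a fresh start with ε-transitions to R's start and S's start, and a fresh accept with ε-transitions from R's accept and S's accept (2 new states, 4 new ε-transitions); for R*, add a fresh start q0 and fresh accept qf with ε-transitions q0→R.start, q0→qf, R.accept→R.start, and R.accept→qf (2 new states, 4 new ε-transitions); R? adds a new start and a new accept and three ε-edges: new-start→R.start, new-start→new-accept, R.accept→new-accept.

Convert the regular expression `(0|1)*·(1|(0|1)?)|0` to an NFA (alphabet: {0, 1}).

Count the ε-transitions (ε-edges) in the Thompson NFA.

23

By structural recursion:
Each of the 6 symbol leaves contributes 0 ε-transitions.
  0|1 — 4 ε-transitions
  (0|1)* — 8 ε-transitions
  0|1 — 4 ε-transitions
  (0|1)? — 7 ε-transitions
  1|(0|1)? — 11 ε-transitions
  (0|1)*·(1|(0|1)?) — 19 ε-transitions
  (0|1)*·(1|(0|1)?)|0 — 23 ε-transitions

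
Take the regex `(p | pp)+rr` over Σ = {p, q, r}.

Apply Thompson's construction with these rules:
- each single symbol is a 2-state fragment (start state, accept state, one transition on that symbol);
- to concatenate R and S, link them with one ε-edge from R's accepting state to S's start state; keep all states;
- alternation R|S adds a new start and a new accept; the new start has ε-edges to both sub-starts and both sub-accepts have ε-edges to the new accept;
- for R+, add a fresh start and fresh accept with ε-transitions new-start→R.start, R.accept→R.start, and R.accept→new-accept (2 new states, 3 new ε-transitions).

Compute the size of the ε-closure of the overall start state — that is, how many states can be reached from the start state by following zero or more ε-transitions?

4

Work bottom-up. For each fragment F, track |ε-closure(F.start)| and whether F's accept lies in that closure (i.e. whether F accepts ε). A single-symbol fragment has closure size 1 and does not accept ε.
  pp → same as the first factor's closure: |closure| = 1
  p | pp → |closure| = 1 + 1 + 1 = 3 (the new accept is not ε-reachable since no branch accepts ε)
  (p | pp)+ → |closure| = 1 + 3 = 4 (the body doesn't accept ε, so the new accept is not reached)
  (p | pp)+rr → same as the first factor's closure: |closure| = 4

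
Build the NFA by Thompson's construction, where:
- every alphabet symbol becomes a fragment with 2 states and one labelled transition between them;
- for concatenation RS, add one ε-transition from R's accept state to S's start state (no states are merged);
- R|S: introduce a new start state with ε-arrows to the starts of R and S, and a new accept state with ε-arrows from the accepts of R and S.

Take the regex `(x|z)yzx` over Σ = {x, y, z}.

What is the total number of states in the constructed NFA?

12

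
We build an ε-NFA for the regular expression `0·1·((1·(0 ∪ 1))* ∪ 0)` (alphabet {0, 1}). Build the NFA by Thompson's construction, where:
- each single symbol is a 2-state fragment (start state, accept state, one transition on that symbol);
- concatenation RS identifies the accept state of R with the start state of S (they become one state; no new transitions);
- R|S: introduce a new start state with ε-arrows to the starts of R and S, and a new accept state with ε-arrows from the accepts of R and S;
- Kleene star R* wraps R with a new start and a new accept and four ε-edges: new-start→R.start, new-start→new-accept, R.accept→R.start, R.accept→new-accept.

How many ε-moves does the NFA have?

Recursing over subexpressions:
Each of the 6 symbol leaves contributes 0 ε-transitions.
  0 ∪ 1 = 4 ε-transitions
  1·(0 ∪ 1) = 4 ε-transitions
  (1·(0 ∪ 1))* = 8 ε-transitions
  (1·(0 ∪ 1))* ∪ 0 = 12 ε-transitions
  0·1·((1·(0 ∪ 1))* ∪ 0) = 12 ε-transitions

12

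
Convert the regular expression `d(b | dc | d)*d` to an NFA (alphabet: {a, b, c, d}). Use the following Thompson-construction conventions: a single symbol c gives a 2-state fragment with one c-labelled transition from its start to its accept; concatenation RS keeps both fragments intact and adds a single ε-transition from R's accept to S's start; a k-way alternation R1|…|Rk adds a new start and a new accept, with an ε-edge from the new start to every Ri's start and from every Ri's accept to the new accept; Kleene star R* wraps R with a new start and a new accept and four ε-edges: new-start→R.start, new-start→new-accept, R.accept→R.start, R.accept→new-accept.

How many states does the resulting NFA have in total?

16

Recursing over subexpressions:
Each of the 6 symbol leaves contributes a 2-state fragment.
  dc = 4 states
  b | dc | d = 10 states
  (b | dc | d)* = 12 states
  d(b | dc | d)*d = 16 states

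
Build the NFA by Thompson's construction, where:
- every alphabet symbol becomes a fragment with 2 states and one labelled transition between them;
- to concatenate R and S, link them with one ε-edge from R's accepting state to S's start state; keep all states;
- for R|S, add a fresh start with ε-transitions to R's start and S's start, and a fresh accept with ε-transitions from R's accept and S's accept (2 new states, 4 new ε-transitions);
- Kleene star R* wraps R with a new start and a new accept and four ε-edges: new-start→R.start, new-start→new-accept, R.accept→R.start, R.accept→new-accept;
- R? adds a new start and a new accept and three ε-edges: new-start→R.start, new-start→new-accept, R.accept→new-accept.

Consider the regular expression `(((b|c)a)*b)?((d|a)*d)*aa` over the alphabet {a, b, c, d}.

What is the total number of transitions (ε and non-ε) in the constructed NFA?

By structural recursion:
Each of the 9 symbol leaves contributes 1 transition (1 symbol, 0 ε).
  b|c = 6 transitions (2 symbol, 4 ε)
  (b|c)a = 8 transitions (3 symbol, 5 ε)
  ((b|c)a)* = 12 transitions (3 symbol, 9 ε)
  ((b|c)a)*b = 14 transitions (4 symbol, 10 ε)
  (((b|c)a)*b)? = 17 transitions (4 symbol, 13 ε)
  d|a = 6 transitions (2 symbol, 4 ε)
  (d|a)* = 10 transitions (2 symbol, 8 ε)
  (d|a)*d = 12 transitions (3 symbol, 9 ε)
  ((d|a)*d)* = 16 transitions (3 symbol, 13 ε)
  (((b|c)a)*b)?((d|a)*d)*aa = 38 transitions (9 symbol, 29 ε)

38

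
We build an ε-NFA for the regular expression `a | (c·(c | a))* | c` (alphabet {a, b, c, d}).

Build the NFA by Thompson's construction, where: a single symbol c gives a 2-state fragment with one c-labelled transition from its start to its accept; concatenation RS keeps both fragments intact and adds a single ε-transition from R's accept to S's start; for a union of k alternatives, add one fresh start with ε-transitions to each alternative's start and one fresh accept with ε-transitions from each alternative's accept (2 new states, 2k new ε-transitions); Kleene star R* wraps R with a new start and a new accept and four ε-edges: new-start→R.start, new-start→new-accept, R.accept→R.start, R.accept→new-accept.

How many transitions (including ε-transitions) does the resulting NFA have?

By structural recursion:
Each of the 5 symbol leaves contributes 1 transition (1 symbol, 0 ε).
  c | a → 6 transitions (2 symbol, 4 ε)
  c·(c | a) → 8 transitions (3 symbol, 5 ε)
  (c·(c | a))* → 12 transitions (3 symbol, 9 ε)
  a | (c·(c | a))* | c → 20 transitions (5 symbol, 15 ε)

20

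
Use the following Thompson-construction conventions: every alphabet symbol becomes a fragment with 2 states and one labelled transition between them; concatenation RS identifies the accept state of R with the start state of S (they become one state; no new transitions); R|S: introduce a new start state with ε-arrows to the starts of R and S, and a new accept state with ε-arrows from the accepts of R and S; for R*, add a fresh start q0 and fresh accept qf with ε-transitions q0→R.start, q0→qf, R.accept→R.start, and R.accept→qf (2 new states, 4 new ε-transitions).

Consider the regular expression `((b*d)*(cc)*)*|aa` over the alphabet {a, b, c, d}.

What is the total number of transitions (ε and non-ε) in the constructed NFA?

Per subexpression:
Each of the 6 symbol leaves contributes 1 transition (1 symbol, 0 ε).
  b* : 5 transitions (1 symbol, 4 ε)
  b*d : 6 transitions (2 symbol, 4 ε)
  (b*d)* : 10 transitions (2 symbol, 8 ε)
  cc : 2 transitions (2 symbol, 0 ε)
  (cc)* : 6 transitions (2 symbol, 4 ε)
  (b*d)*(cc)* : 16 transitions (4 symbol, 12 ε)
  ((b*d)*(cc)*)* : 20 transitions (4 symbol, 16 ε)
  aa : 2 transitions (2 symbol, 0 ε)
  ((b*d)*(cc)*)*|aa : 26 transitions (6 symbol, 20 ε)

26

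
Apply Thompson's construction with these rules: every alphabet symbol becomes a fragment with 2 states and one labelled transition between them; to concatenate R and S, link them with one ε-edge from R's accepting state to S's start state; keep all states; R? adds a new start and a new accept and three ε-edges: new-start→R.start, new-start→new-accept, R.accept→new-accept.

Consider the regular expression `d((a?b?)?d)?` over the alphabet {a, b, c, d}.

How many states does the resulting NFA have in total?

16

Recursing over subexpressions:
Each of the 4 symbol leaves contributes a 2-state fragment.
  a? = 4 states
  b? = 4 states
  a?b? = 8 states
  (a?b?)? = 10 states
  (a?b?)?d = 12 states
  ((a?b?)?d)? = 14 states
  d((a?b?)?d)? = 16 states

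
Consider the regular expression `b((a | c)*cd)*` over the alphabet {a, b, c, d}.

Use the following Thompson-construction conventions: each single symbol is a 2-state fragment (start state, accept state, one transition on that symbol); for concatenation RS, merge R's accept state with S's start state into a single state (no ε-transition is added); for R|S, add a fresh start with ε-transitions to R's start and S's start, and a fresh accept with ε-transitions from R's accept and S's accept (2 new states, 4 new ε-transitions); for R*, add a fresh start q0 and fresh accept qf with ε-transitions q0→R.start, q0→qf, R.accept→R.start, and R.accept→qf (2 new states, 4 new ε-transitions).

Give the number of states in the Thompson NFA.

Recursing over subexpressions:
Each of the 5 symbol leaves contributes a 2-state fragment.
  a | c : 6 states
  (a | c)* : 8 states
  (a | c)*cd : 10 states
  ((a | c)*cd)* : 12 states
  b((a | c)*cd)* : 13 states

13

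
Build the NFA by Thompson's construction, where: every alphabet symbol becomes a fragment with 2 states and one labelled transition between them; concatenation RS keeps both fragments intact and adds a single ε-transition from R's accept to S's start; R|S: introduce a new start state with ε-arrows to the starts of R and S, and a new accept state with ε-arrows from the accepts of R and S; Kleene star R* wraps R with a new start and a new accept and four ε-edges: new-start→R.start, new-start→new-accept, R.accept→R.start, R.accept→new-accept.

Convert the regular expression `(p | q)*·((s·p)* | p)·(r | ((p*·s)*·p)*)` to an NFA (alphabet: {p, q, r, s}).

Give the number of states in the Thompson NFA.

Recursing over subexpressions:
Each of the 9 symbol leaves contributes a 2-state fragment.
  p | q → 6 states
  (p | q)* → 8 states
  s·p → 4 states
  (s·p)* → 6 states
  (s·p)* | p → 10 states
  p* → 4 states
  p*·s → 6 states
  (p*·s)* → 8 states
  (p*·s)*·p → 10 states
  ((p*·s)*·p)* → 12 states
  r | ((p*·s)*·p)* → 16 states
  (p | q)*·((s·p)* | p)·(r | ((p*·s)*·p)*) → 34 states

34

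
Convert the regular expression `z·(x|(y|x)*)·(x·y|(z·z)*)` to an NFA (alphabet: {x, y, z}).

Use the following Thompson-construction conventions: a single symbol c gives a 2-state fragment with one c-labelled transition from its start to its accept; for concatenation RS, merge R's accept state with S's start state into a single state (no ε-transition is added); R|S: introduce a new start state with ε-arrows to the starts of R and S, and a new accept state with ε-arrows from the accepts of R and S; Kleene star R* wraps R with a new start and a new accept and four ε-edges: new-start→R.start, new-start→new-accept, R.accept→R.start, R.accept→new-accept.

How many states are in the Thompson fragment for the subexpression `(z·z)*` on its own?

5

Fragment for `(z·z)*`:
Each of the 2 symbol leaves contributes a 2-state fragment.
  z·z — 3 states
  (z·z)* — 5 states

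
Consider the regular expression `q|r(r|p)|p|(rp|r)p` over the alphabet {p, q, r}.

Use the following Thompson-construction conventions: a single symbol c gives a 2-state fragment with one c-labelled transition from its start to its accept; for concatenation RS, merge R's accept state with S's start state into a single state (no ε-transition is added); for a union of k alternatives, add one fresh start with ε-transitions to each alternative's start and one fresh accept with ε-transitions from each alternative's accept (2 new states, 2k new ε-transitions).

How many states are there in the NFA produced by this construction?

21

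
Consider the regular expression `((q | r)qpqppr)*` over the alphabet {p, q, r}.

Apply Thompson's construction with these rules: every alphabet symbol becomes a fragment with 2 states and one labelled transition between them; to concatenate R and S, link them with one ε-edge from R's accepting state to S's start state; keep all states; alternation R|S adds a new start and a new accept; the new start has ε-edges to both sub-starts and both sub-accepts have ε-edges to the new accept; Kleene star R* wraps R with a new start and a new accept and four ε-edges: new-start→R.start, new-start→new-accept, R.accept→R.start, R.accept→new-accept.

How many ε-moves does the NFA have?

Recursing over subexpressions:
Each of the 8 symbol leaves contributes 0 ε-transitions.
  q | r : 4 ε-transitions
  (q | r)qpqppr : 10 ε-transitions
  ((q | r)qpqppr)* : 14 ε-transitions

14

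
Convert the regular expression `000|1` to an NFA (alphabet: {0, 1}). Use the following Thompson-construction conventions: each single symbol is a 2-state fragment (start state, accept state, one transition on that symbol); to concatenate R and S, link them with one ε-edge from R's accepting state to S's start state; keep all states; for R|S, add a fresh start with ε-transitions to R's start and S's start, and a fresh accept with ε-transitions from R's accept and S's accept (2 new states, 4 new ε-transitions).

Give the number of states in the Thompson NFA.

10

Bottom-up over the parse tree:
Each of the 4 symbol leaves contributes a 2-state fragment.
  000 — 6 states
  000|1 — 10 states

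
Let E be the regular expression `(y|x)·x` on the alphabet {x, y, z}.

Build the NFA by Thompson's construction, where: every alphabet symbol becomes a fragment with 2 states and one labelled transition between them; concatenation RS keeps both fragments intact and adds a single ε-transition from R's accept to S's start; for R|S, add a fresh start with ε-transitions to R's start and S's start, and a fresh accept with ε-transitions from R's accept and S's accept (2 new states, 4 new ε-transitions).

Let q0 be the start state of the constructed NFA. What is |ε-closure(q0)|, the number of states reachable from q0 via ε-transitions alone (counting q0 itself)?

Compute the ε-closure size of each fragment's start state recursively; a symbol fragment's start has no outgoing ε-edge, so its closure is just itself (size 1).
  y|x : C = 1 + 1 + 1 = 3 (the new accept is not ε-reachable since no branch accepts ε)
  (y|x)·x : C equals the left operand's closure size = 3 (its accept is not ε-reachable, so the closure stops there)

3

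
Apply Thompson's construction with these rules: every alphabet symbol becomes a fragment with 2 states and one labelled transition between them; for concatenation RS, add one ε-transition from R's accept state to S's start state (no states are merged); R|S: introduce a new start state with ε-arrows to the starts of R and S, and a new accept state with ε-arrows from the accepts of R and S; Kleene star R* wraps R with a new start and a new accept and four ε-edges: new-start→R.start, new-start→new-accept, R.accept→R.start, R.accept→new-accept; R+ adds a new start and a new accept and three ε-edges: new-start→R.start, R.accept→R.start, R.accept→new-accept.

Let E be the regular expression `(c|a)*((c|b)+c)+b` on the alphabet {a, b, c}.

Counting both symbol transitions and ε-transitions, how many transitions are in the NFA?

By structural recursion:
Each of the 6 symbol leaves contributes 1 transition (1 symbol, 0 ε).
  c|a : 6 transitions (2 symbol, 4 ε)
  (c|a)* : 10 transitions (2 symbol, 8 ε)
  c|b : 6 transitions (2 symbol, 4 ε)
  (c|b)+ : 9 transitions (2 symbol, 7 ε)
  (c|b)+c : 11 transitions (3 symbol, 8 ε)
  ((c|b)+c)+ : 14 transitions (3 symbol, 11 ε)
  (c|a)*((c|b)+c)+b : 27 transitions (6 symbol, 21 ε)

27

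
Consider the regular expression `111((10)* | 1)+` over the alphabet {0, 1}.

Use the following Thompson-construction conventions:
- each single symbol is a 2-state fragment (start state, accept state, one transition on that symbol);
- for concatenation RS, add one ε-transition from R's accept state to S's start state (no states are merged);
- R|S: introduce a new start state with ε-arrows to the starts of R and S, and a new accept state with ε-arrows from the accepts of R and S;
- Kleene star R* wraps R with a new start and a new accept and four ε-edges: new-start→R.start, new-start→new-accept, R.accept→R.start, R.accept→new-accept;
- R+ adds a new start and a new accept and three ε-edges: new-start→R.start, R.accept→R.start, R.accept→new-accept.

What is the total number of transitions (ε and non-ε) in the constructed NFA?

21

Per subexpression:
Each of the 6 symbol leaves contributes 1 transition (1 symbol, 0 ε).
  10 → 3 transitions (2 symbol, 1 ε)
  (10)* → 7 transitions (2 symbol, 5 ε)
  (10)* | 1 → 12 transitions (3 symbol, 9 ε)
  ((10)* | 1)+ → 15 transitions (3 symbol, 12 ε)
  111((10)* | 1)+ → 21 transitions (6 symbol, 15 ε)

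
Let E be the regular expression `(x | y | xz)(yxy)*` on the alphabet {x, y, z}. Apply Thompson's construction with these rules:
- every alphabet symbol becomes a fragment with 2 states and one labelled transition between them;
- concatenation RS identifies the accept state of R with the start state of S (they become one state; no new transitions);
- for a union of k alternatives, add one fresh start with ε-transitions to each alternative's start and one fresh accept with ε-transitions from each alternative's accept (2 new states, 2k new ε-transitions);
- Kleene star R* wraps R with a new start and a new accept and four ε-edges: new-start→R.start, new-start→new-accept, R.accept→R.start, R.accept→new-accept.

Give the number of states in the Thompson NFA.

14

Per subexpression:
Each of the 7 symbol leaves contributes a 2-state fragment.
  xz → 3 states
  x | y | xz → 9 states
  yxy → 4 states
  (yxy)* → 6 states
  (x | y | xz)(yxy)* → 14 states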